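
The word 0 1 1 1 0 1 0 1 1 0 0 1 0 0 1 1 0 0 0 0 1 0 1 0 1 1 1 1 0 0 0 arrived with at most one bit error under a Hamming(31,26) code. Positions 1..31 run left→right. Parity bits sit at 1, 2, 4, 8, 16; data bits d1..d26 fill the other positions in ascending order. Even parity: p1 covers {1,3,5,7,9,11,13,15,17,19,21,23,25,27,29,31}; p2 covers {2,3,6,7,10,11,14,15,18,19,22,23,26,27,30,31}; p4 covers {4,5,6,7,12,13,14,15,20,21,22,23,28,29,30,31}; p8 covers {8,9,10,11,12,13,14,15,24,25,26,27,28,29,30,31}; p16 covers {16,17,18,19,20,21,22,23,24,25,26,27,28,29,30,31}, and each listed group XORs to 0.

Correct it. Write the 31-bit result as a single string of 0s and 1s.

0111010110010011000010001111000

s1 (pos 1,3,5,7,9,11,13,15,17,19,21,23,25,27,29,31): 0⊕1⊕0⊕0⊕1⊕0⊕0⊕1⊕0⊕0⊕1⊕1⊕1⊕1⊕0⊕0 = 1
s2 (pos 2,3,6,7,10,11,14,15,18,19,22,23,26,27,30,31): 1⊕1⊕1⊕0⊕0⊕0⊕0⊕1⊕0⊕0⊕0⊕1⊕1⊕1⊕0⊕0 = 1
s4 (pos 4,5,6,7,12,13,14,15,20,21,22,23,28,29,30,31): 1⊕0⊕1⊕0⊕1⊕0⊕0⊕1⊕0⊕1⊕0⊕1⊕1⊕0⊕0⊕0 = 1
s8 (pos 8,9,10,11,12,13,14,15,24,25,26,27,28,29,30,31): 1⊕1⊕0⊕0⊕1⊕0⊕0⊕1⊕0⊕1⊕1⊕1⊕1⊕0⊕0⊕0 = 0
s16 (pos 16,17,18,19,20,21,22,23,24,25,26,27,28,29,30,31): 1⊕0⊕0⊕0⊕0⊕1⊕0⊕1⊕0⊕1⊕1⊕1⊕1⊕0⊕0⊕0 = 1
Syndrome s16…s1 = 10111 → error at position 23.
Flip position 23: 0111010110010011000010101111000 → 0111010110010011000010001111000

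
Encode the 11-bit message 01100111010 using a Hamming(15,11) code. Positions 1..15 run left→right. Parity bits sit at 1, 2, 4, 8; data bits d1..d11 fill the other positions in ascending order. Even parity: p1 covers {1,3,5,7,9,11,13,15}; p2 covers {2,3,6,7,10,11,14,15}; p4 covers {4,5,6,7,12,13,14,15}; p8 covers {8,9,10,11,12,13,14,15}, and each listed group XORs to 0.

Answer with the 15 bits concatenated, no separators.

Place data at non-parity positions: p1 p2 0 p4 1 1 0 p8 0 1 1 1 0 1 0
p1 (pos 1,3,5,7,9,11,13,15): XOR of data positions = 0⊕1⊕0⊕0⊕1⊕0⊕0 = 0
p2 (pos 2,3,6,7,10,11,14,15): XOR of data positions = 0⊕1⊕0⊕1⊕1⊕1⊕0 = 0
p4 (pos 4,5,6,7,12,13,14,15): XOR of data positions = 1⊕1⊕0⊕1⊕0⊕1⊕0 = 0
p8 (pos 8,9,10,11,12,13,14,15): XOR of data positions = 0⊕1⊕1⊕1⊕0⊕1⊕0 = 0
Codeword: 000011000111010

000011000111010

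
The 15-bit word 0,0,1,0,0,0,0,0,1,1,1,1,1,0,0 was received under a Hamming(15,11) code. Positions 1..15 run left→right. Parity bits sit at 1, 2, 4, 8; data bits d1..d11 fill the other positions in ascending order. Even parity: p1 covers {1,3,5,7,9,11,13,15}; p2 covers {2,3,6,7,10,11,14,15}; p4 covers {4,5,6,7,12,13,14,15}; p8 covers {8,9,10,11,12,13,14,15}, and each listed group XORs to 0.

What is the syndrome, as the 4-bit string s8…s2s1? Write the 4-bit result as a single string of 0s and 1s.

1010

s1 (pos 1,3,5,7,9,11,13,15): 0⊕1⊕0⊕0⊕1⊕1⊕1⊕0 = 0
s2 (pos 2,3,6,7,10,11,14,15): 0⊕1⊕0⊕0⊕1⊕1⊕0⊕0 = 1
s4 (pos 4,5,6,7,12,13,14,15): 0⊕0⊕0⊕0⊕1⊕1⊕0⊕0 = 0
s8 (pos 8,9,10,11,12,13,14,15): 0⊕1⊕1⊕1⊕1⊕1⊕0⊕0 = 1
Syndrome s8…s1 = 1010 → error at position 10.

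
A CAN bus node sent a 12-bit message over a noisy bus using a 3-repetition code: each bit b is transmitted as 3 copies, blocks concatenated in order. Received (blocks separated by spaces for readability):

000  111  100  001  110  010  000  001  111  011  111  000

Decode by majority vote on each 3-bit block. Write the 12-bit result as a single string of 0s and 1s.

010010001110

Block 1 (000): 0 ones → 0
Block 2 (111): 3 ones → 1
Block 3 (100): 1 one → 0
Block 4 (001): 1 one → 0
Block 5 (110): 2 ones → 1
Block 6 (010): 1 one → 0
Block 7 (000): 0 ones → 0
Block 8 (001): 1 one → 0
Block 9 (111): 3 ones → 1
Block 10 (011): 2 ones → 1
Block 11 (111): 3 ones → 1
Block 12 (000): 0 ones → 0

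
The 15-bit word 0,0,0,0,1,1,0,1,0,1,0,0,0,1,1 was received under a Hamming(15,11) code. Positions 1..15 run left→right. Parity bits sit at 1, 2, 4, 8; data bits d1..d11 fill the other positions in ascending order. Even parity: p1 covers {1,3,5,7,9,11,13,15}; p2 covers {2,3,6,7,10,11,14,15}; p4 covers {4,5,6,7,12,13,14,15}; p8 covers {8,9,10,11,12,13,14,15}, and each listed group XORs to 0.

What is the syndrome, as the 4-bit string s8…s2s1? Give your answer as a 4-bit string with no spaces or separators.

s1 (pos 1,3,5,7,9,11,13,15): 0⊕0⊕1⊕0⊕0⊕0⊕0⊕1 = 0
s2 (pos 2,3,6,7,10,11,14,15): 0⊕0⊕1⊕0⊕1⊕0⊕1⊕1 = 0
s4 (pos 4,5,6,7,12,13,14,15): 0⊕1⊕1⊕0⊕0⊕0⊕1⊕1 = 0
s8 (pos 8,9,10,11,12,13,14,15): 1⊕0⊕1⊕0⊕0⊕0⊕1⊕1 = 0
Syndrome s8…s1 = 0000 → no error.

0000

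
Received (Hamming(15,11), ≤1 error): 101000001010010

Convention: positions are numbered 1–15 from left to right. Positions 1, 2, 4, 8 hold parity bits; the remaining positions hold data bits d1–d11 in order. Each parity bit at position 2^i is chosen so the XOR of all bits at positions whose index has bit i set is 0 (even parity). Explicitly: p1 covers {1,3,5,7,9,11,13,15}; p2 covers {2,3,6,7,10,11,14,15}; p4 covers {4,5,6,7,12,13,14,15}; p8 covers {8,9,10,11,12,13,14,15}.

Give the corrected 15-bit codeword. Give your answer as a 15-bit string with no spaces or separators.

101000001010000

s1 (pos 1,3,5,7,9,11,13,15): 1⊕1⊕0⊕0⊕1⊕1⊕0⊕0 = 0
s2 (pos 2,3,6,7,10,11,14,15): 0⊕1⊕0⊕0⊕0⊕1⊕1⊕0 = 1
s4 (pos 4,5,6,7,12,13,14,15): 0⊕0⊕0⊕0⊕0⊕0⊕1⊕0 = 1
s8 (pos 8,9,10,11,12,13,14,15): 0⊕1⊕0⊕1⊕0⊕0⊕1⊕0 = 1
Syndrome s8…s1 = 1110 → error at position 14.
Flip position 14: 101000001010010 → 101000001010000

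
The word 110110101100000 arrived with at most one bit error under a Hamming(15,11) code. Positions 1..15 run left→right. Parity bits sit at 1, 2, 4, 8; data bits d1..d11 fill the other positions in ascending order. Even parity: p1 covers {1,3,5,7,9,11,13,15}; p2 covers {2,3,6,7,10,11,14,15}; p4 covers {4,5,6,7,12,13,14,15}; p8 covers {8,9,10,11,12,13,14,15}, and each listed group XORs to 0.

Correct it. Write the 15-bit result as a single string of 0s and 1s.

110111101100000

s1 (pos 1,3,5,7,9,11,13,15): 1⊕0⊕1⊕1⊕1⊕0⊕0⊕0 = 0
s2 (pos 2,3,6,7,10,11,14,15): 1⊕0⊕0⊕1⊕1⊕0⊕0⊕0 = 1
s4 (pos 4,5,6,7,12,13,14,15): 1⊕1⊕0⊕1⊕0⊕0⊕0⊕0 = 1
s8 (pos 8,9,10,11,12,13,14,15): 0⊕1⊕1⊕0⊕0⊕0⊕0⊕0 = 0
Syndrome s8…s1 = 0110 → error at position 6.
Flip position 6: 110110101100000 → 110111101100000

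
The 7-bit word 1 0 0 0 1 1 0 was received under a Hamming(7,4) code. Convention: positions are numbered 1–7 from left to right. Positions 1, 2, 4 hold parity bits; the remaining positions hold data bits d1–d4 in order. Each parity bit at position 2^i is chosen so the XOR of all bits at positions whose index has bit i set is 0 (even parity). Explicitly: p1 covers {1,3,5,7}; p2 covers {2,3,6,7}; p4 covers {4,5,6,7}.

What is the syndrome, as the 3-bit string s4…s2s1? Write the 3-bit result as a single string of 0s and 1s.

010

s1 (pos 1,3,5,7): 1⊕0⊕1⊕0 = 0
s2 (pos 2,3,6,7): 0⊕0⊕1⊕0 = 1
s4 (pos 4,5,6,7): 0⊕1⊕1⊕0 = 0
Syndrome s4…s1 = 010 → error at position 2.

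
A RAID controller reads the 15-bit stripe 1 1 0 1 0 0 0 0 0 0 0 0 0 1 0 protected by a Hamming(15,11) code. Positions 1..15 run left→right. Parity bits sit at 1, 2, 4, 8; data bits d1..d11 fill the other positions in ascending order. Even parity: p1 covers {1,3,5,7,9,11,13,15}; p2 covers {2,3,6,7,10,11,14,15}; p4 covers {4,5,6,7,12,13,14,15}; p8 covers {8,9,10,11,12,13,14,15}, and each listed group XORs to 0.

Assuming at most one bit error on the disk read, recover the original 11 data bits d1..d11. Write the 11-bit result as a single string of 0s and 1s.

s1 (pos 1,3,5,7,9,11,13,15): 1⊕0⊕0⊕0⊕0⊕0⊕0⊕0 = 1
s2 (pos 2,3,6,7,10,11,14,15): 1⊕0⊕0⊕0⊕0⊕0⊕1⊕0 = 0
s4 (pos 4,5,6,7,12,13,14,15): 1⊕0⊕0⊕0⊕0⊕0⊕1⊕0 = 0
s8 (pos 8,9,10,11,12,13,14,15): 0⊕0⊕0⊕0⊕0⊕0⊕1⊕0 = 1
Syndrome s8…s1 = 1001 → error at position 9.
Flip position 9: 110100000000010 → 110100001000010
Read data bits from positions 3,5,6,7,9,10,11,12,13,14,15: 00001000010

00001000010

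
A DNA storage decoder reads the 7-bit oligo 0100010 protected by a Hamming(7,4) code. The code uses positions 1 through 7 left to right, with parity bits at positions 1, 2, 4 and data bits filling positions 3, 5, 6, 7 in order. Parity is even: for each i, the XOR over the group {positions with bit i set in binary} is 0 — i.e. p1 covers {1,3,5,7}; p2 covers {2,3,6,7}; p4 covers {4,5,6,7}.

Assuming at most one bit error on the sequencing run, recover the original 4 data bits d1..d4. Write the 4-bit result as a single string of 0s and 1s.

0010

s1 (pos 1,3,5,7): 0⊕0⊕0⊕0 = 0
s2 (pos 2,3,6,7): 1⊕0⊕1⊕0 = 0
s4 (pos 4,5,6,7): 0⊕0⊕1⊕0 = 1
Syndrome s4…s1 = 100 → error at position 4.
Flip position 4: 0100010 → 0101010
Read data bits from positions 3,5,6,7: 0010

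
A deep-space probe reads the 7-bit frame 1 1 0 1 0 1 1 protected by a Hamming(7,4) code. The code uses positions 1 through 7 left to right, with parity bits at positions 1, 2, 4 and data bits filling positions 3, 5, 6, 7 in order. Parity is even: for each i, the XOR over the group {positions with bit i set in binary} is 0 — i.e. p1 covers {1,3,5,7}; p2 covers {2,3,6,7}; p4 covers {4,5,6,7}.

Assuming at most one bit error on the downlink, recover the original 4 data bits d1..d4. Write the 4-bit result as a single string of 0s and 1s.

0001

s1 (pos 1,3,5,7): 1⊕0⊕0⊕1 = 0
s2 (pos 2,3,6,7): 1⊕0⊕1⊕1 = 1
s4 (pos 4,5,6,7): 1⊕0⊕1⊕1 = 1
Syndrome s4…s1 = 110 → error at position 6.
Flip position 6: 1101011 → 1101001
Read data bits from positions 3,5,6,7: 0001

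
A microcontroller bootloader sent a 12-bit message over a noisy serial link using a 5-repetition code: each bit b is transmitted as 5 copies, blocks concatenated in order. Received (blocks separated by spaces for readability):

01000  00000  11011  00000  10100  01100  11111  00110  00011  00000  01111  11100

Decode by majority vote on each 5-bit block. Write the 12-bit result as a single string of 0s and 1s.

Block 1 (01000): 1 one → 0
Block 2 (00000): 0 ones → 0
Block 3 (11011): 4 ones → 1
Block 4 (00000): 0 ones → 0
Block 5 (10100): 2 ones → 0
Block 6 (01100): 2 ones → 0
Block 7 (11111): 5 ones → 1
Block 8 (00110): 2 ones → 0
Block 9 (00011): 2 ones → 0
Block 10 (00000): 0 ones → 0
Block 11 (01111): 4 ones → 1
Block 12 (11100): 3 ones → 1

001000100011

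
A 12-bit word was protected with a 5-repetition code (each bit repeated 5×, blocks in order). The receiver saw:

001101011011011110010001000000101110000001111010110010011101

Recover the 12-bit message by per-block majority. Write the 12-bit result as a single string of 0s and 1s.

011100101101

Block 1 (00110): 2 ones → 0
Block 2 (10110): 3 ones → 1
Block 3 (11011): 4 ones → 1
Block 4 (11001): 3 ones → 1
Block 5 (00010): 1 one → 0
Block 6 (00000): 0 ones → 0
Block 7 (10111): 4 ones → 1
Block 8 (00000): 0 ones → 0
Block 9 (01111): 4 ones → 1
Block 10 (01011): 3 ones → 1
Block 11 (00100): 1 one → 0
Block 12 (11101): 4 ones → 1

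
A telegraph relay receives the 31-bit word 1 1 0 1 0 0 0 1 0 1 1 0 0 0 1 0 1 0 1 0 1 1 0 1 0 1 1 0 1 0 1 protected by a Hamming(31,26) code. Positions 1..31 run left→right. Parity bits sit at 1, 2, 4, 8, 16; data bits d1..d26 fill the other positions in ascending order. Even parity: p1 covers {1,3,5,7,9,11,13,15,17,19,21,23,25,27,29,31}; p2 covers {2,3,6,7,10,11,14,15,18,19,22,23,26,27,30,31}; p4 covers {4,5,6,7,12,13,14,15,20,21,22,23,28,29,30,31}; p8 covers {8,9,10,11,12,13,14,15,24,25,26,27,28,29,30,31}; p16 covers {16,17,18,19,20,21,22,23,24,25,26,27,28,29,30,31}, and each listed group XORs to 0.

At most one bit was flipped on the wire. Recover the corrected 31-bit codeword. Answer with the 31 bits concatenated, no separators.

1101000101100010101011010100101

s1 (pos 1,3,5,7,9,11,13,15,17,19,21,23,25,27,29,31): 1⊕0⊕0⊕0⊕0⊕1⊕0⊕1⊕1⊕1⊕1⊕0⊕0⊕1⊕1⊕1 = 1
s2 (pos 2,3,6,7,10,11,14,15,18,19,22,23,26,27,30,31): 1⊕0⊕0⊕0⊕1⊕1⊕0⊕1⊕0⊕1⊕1⊕0⊕1⊕1⊕0⊕1 = 1
s4 (pos 4,5,6,7,12,13,14,15,20,21,22,23,28,29,30,31): 1⊕0⊕0⊕0⊕0⊕0⊕0⊕1⊕0⊕1⊕1⊕0⊕0⊕1⊕0⊕1 = 0
s8 (pos 8,9,10,11,12,13,14,15,24,25,26,27,28,29,30,31): 1⊕0⊕1⊕1⊕0⊕0⊕0⊕1⊕1⊕0⊕1⊕1⊕0⊕1⊕0⊕1 = 1
s16 (pos 16,17,18,19,20,21,22,23,24,25,26,27,28,29,30,31): 0⊕1⊕0⊕1⊕0⊕1⊕1⊕0⊕1⊕0⊕1⊕1⊕0⊕1⊕0⊕1 = 1
Syndrome s16…s1 = 11011 → error at position 27.
Flip position 27: 1101000101100010101011010110101 → 1101000101100010101011010100101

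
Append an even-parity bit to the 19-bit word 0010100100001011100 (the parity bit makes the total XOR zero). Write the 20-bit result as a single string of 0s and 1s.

XOR of the 19 data bits: 0⊕0⊕1⊕0⊕1⊕0⊕0⊕1⊕0⊕0⊕0⊕0⊕1⊕0⊕1⊕1⊕1⊕0⊕0 = 1
Parity bit = 1 (so all 20 bits XOR to 0).

00101001000010111001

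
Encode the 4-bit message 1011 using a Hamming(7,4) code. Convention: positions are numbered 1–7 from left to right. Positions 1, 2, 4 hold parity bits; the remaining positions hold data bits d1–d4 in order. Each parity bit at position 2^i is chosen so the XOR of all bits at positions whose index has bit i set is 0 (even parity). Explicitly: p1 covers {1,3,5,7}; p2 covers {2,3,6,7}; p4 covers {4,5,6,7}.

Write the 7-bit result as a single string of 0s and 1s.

Place data at non-parity positions: p1 p2 1 p4 0 1 1
p1 (pos 1,3,5,7): XOR of data positions = 1⊕0⊕1 = 0
p2 (pos 2,3,6,7): XOR of data positions = 1⊕1⊕1 = 1
p4 (pos 4,5,6,7): XOR of data positions = 0⊕1⊕1 = 0
Codeword: 0110011

0110011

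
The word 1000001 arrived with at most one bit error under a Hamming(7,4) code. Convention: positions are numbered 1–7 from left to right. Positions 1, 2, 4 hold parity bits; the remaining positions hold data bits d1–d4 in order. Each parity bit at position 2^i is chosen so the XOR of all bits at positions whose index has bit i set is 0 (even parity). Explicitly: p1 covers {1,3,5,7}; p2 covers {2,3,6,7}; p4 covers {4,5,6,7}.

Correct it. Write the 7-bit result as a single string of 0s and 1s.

1000011

s1 (pos 1,3,5,7): 1⊕0⊕0⊕1 = 0
s2 (pos 2,3,6,7): 0⊕0⊕0⊕1 = 1
s4 (pos 4,5,6,7): 0⊕0⊕0⊕1 = 1
Syndrome s4…s1 = 110 → error at position 6.
Flip position 6: 1000001 → 1000011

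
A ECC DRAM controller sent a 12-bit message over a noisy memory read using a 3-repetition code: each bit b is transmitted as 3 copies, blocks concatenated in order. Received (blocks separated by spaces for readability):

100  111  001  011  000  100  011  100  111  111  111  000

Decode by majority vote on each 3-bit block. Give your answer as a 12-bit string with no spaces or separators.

Block 1 (100): 1 one → 0
Block 2 (111): 3 ones → 1
Block 3 (001): 1 one → 0
Block 4 (011): 2 ones → 1
Block 5 (000): 0 ones → 0
Block 6 (100): 1 one → 0
Block 7 (011): 2 ones → 1
Block 8 (100): 1 one → 0
Block 9 (111): 3 ones → 1
Block 10 (111): 3 ones → 1
Block 11 (111): 3 ones → 1
Block 12 (000): 0 ones → 0

010100101110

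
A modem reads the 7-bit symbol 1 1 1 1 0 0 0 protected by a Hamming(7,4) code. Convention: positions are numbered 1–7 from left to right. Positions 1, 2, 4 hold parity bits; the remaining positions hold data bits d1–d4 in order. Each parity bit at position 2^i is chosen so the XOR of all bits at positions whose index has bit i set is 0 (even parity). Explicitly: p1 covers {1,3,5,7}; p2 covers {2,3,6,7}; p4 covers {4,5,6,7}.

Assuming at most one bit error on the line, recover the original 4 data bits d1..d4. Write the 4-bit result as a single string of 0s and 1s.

s1 (pos 1,3,5,7): 1⊕1⊕0⊕0 = 0
s2 (pos 2,3,6,7): 1⊕1⊕0⊕0 = 0
s4 (pos 4,5,6,7): 1⊕0⊕0⊕0 = 1
Syndrome s4…s1 = 100 → error at position 4.
Flip position 4: 1111000 → 1110000
Read data bits from positions 3,5,6,7: 1000

1000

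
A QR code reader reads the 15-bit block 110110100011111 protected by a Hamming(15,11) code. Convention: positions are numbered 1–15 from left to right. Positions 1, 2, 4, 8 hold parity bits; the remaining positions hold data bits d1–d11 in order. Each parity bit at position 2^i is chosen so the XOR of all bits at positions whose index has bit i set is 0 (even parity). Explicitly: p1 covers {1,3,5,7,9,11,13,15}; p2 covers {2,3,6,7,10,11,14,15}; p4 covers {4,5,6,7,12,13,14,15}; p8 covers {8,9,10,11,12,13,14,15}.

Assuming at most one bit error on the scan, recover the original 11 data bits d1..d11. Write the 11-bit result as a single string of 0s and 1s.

s1 (pos 1,3,5,7,9,11,13,15): 1⊕0⊕1⊕1⊕0⊕1⊕1⊕1 = 0
s2 (pos 2,3,6,7,10,11,14,15): 1⊕0⊕0⊕1⊕0⊕1⊕1⊕1 = 1
s4 (pos 4,5,6,7,12,13,14,15): 1⊕1⊕0⊕1⊕1⊕1⊕1⊕1 = 1
s8 (pos 8,9,10,11,12,13,14,15): 0⊕0⊕0⊕1⊕1⊕1⊕1⊕1 = 1
Syndrome s8…s1 = 1110 → error at position 14.
Flip position 14: 110110100011111 → 110110100011101
Read data bits from positions 3,5,6,7,9,10,11,12,13,14,15: 01010011101

01010011101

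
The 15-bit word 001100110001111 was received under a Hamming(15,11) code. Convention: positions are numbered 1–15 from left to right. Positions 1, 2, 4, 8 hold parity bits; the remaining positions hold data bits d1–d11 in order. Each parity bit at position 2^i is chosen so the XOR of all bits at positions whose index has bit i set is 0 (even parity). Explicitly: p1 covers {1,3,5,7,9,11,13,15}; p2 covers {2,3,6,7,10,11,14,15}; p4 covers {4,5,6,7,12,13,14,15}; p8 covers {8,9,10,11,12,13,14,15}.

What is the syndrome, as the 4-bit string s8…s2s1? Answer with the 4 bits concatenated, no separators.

s1 (pos 1,3,5,7,9,11,13,15): 0⊕1⊕0⊕1⊕0⊕0⊕1⊕1 = 0
s2 (pos 2,3,6,7,10,11,14,15): 0⊕1⊕0⊕1⊕0⊕0⊕1⊕1 = 0
s4 (pos 4,5,6,7,12,13,14,15): 1⊕0⊕0⊕1⊕1⊕1⊕1⊕1 = 0
s8 (pos 8,9,10,11,12,13,14,15): 1⊕0⊕0⊕0⊕1⊕1⊕1⊕1 = 1
Syndrome s8…s1 = 1000 → error at position 8.

1000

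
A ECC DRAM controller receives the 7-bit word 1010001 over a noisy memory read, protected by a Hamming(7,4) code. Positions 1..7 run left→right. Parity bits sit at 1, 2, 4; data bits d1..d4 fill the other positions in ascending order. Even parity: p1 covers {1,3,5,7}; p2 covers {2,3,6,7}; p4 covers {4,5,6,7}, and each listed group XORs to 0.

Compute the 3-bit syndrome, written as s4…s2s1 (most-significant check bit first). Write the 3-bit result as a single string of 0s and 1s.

s1 (pos 1,3,5,7): 1⊕1⊕0⊕1 = 1
s2 (pos 2,3,6,7): 0⊕1⊕0⊕1 = 0
s4 (pos 4,5,6,7): 0⊕0⊕0⊕1 = 1
Syndrome s4…s1 = 101 → error at position 5.

101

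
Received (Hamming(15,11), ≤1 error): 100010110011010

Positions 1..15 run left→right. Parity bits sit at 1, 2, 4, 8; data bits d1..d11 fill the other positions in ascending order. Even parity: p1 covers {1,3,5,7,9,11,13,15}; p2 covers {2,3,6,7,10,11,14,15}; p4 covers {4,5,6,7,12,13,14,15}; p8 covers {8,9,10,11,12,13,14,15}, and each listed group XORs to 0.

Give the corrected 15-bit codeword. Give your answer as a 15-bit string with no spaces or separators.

s1 (pos 1,3,5,7,9,11,13,15): 1⊕0⊕1⊕1⊕0⊕1⊕0⊕0 = 0
s2 (pos 2,3,6,7,10,11,14,15): 0⊕0⊕0⊕1⊕0⊕1⊕1⊕0 = 1
s4 (pos 4,5,6,7,12,13,14,15): 0⊕1⊕0⊕1⊕1⊕0⊕1⊕0 = 0
s8 (pos 8,9,10,11,12,13,14,15): 1⊕0⊕0⊕1⊕1⊕0⊕1⊕0 = 0
Syndrome s8…s1 = 0010 → error at position 2.
Flip position 2: 100010110011010 → 110010110011010

110010110011010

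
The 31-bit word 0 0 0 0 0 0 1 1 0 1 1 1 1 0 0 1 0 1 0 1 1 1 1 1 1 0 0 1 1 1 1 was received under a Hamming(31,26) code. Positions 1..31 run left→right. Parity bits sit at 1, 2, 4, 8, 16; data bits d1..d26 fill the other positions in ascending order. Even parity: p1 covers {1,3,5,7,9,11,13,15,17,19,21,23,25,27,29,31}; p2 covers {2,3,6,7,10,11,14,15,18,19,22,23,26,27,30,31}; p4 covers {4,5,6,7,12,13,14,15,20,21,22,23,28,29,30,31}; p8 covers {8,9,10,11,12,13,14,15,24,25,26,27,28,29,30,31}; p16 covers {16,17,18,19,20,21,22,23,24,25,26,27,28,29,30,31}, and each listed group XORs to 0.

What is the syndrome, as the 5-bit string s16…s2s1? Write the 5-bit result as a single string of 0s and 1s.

01100

s1 (pos 1,3,5,7,9,11,13,15,17,19,21,23,25,27,29,31): 0⊕0⊕0⊕1⊕0⊕1⊕1⊕0⊕0⊕0⊕1⊕1⊕1⊕0⊕1⊕1 = 0
s2 (pos 2,3,6,7,10,11,14,15,18,19,22,23,26,27,30,31): 0⊕0⊕0⊕1⊕1⊕1⊕0⊕0⊕1⊕0⊕1⊕1⊕0⊕0⊕1⊕1 = 0
s4 (pos 4,5,6,7,12,13,14,15,20,21,22,23,28,29,30,31): 0⊕0⊕0⊕1⊕1⊕1⊕0⊕0⊕1⊕1⊕1⊕1⊕1⊕1⊕1⊕1 = 1
s8 (pos 8,9,10,11,12,13,14,15,24,25,26,27,28,29,30,31): 1⊕0⊕1⊕1⊕1⊕1⊕0⊕0⊕1⊕1⊕0⊕0⊕1⊕1⊕1⊕1 = 1
s16 (pos 16,17,18,19,20,21,22,23,24,25,26,27,28,29,30,31): 1⊕0⊕1⊕0⊕1⊕1⊕1⊕1⊕1⊕1⊕0⊕0⊕1⊕1⊕1⊕1 = 0
Syndrome s16…s1 = 01100 → error at position 12.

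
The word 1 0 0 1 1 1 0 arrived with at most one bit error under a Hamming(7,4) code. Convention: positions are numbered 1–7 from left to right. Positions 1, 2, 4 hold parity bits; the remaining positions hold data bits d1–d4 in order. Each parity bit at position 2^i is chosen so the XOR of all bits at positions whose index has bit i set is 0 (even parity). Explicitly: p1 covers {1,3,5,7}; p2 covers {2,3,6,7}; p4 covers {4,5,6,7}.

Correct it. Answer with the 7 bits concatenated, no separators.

1001100

s1 (pos 1,3,5,7): 1⊕0⊕1⊕0 = 0
s2 (pos 2,3,6,7): 0⊕0⊕1⊕0 = 1
s4 (pos 4,5,6,7): 1⊕1⊕1⊕0 = 1
Syndrome s4…s1 = 110 → error at position 6.
Flip position 6: 1001110 → 1001100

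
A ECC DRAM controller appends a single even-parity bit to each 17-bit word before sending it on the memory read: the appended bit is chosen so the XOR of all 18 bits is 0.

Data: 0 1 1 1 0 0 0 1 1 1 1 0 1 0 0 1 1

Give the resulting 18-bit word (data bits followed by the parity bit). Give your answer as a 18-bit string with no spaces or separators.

011100011110100110

XOR of the 17 data bits: 0⊕1⊕1⊕1⊕0⊕0⊕0⊕1⊕1⊕1⊕1⊕0⊕1⊕0⊕0⊕1⊕1 = 0
Parity bit = 0 (so all 18 bits XOR to 0).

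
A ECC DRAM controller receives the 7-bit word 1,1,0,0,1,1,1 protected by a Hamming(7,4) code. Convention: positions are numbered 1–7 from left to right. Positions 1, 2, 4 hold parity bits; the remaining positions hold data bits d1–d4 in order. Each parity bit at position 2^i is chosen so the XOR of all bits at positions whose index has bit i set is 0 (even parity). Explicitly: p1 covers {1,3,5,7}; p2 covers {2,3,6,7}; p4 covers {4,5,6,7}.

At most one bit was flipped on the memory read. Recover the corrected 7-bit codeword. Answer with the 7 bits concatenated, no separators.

1100110

s1 (pos 1,3,5,7): 1⊕0⊕1⊕1 = 1
s2 (pos 2,3,6,7): 1⊕0⊕1⊕1 = 1
s4 (pos 4,5,6,7): 0⊕1⊕1⊕1 = 1
Syndrome s4…s1 = 111 → error at position 7.
Flip position 7: 1100111 → 1100110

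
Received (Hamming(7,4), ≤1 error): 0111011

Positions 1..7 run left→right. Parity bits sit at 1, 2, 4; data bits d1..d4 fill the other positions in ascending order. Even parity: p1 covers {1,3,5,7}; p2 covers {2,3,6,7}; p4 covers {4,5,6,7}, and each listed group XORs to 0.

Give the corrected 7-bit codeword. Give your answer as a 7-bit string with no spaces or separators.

0110011

s1 (pos 1,3,5,7): 0⊕1⊕0⊕1 = 0
s2 (pos 2,3,6,7): 1⊕1⊕1⊕1 = 0
s4 (pos 4,5,6,7): 1⊕0⊕1⊕1 = 1
Syndrome s4…s1 = 100 → error at position 4.
Flip position 4: 0111011 → 0110011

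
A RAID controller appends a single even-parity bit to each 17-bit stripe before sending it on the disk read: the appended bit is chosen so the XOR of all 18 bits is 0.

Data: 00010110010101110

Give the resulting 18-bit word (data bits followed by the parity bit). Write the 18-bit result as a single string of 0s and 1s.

XOR of the 17 data bits: 0⊕0⊕0⊕1⊕0⊕1⊕1⊕0⊕0⊕1⊕0⊕1⊕0⊕1⊕1⊕1⊕0 = 0
Parity bit = 0 (so all 18 bits XOR to 0).

000101100101011100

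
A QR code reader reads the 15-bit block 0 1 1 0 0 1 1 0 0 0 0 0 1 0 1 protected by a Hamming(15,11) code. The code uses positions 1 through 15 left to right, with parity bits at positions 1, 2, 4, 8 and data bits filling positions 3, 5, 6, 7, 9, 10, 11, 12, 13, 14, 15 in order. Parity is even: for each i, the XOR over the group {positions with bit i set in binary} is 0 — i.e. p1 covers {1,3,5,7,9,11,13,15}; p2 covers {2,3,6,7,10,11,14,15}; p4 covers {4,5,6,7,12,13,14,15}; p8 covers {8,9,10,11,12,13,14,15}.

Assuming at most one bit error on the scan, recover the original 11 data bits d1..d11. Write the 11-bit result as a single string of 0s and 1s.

s1 (pos 1,3,5,7,9,11,13,15): 0⊕1⊕0⊕1⊕0⊕0⊕1⊕1 = 0
s2 (pos 2,3,6,7,10,11,14,15): 1⊕1⊕1⊕1⊕0⊕0⊕0⊕1 = 1
s4 (pos 4,5,6,7,12,13,14,15): 0⊕0⊕1⊕1⊕0⊕1⊕0⊕1 = 0
s8 (pos 8,9,10,11,12,13,14,15): 0⊕0⊕0⊕0⊕0⊕1⊕0⊕1 = 0
Syndrome s8…s1 = 0010 → error at position 2.
Flip position 2: 011001100000101 → 001001100000101
Read data bits from positions 3,5,6,7,9,10,11,12,13,14,15: 10110000101

10110000101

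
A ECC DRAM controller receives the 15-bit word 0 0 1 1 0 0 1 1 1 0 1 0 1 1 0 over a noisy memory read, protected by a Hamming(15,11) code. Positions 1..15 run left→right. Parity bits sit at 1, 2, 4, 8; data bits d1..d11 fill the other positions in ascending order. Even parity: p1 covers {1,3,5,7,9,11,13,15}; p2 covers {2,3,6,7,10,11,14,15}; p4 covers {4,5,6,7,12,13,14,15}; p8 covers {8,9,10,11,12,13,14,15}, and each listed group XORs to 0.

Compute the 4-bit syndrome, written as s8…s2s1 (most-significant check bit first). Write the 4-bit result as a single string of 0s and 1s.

s1 (pos 1,3,5,7,9,11,13,15): 0⊕1⊕0⊕1⊕1⊕1⊕1⊕0 = 1
s2 (pos 2,3,6,7,10,11,14,15): 0⊕1⊕0⊕1⊕0⊕1⊕1⊕0 = 0
s4 (pos 4,5,6,7,12,13,14,15): 1⊕0⊕0⊕1⊕0⊕1⊕1⊕0 = 0
s8 (pos 8,9,10,11,12,13,14,15): 1⊕1⊕0⊕1⊕0⊕1⊕1⊕0 = 1
Syndrome s8…s1 = 1001 → error at position 9.

1001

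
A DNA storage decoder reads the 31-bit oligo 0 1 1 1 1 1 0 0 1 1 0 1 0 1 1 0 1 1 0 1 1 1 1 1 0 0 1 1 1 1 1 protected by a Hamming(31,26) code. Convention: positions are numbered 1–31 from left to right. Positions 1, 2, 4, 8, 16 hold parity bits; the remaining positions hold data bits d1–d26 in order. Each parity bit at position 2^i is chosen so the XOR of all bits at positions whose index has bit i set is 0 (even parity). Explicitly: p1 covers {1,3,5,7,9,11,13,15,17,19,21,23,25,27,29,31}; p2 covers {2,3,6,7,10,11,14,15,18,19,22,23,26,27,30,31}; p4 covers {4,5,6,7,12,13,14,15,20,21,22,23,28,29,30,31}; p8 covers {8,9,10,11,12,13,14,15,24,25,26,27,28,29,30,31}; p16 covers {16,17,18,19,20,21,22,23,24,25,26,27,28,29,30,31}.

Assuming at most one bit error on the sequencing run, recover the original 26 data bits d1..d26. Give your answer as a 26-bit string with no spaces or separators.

11101101011110111110011111

s1 (pos 1,3,5,7,9,11,13,15,17,19,21,23,25,27,29,31): 0⊕1⊕1⊕0⊕1⊕0⊕0⊕1⊕1⊕0⊕1⊕1⊕0⊕1⊕1⊕1 = 0
s2 (pos 2,3,6,7,10,11,14,15,18,19,22,23,26,27,30,31): 1⊕1⊕1⊕0⊕1⊕0⊕1⊕1⊕1⊕0⊕1⊕1⊕0⊕1⊕1⊕1 = 0
s4 (pos 4,5,6,7,12,13,14,15,20,21,22,23,28,29,30,31): 1⊕1⊕1⊕0⊕1⊕0⊕1⊕1⊕1⊕1⊕1⊕1⊕1⊕1⊕1⊕1 = 0
s8 (pos 8,9,10,11,12,13,14,15,24,25,26,27,28,29,30,31): 0⊕1⊕1⊕0⊕1⊕0⊕1⊕1⊕1⊕0⊕0⊕1⊕1⊕1⊕1⊕1 = 1
s16 (pos 16,17,18,19,20,21,22,23,24,25,26,27,28,29,30,31): 0⊕1⊕1⊕0⊕1⊕1⊕1⊕1⊕1⊕0⊕0⊕1⊕1⊕1⊕1⊕1 = 0
Syndrome s16…s1 = 01000 → error at position 8.
Flip position 8: 0111110011010110110111110011111 → 0111110111010110110111110011111
Read data bits from positions 3,5,6,7,9,10,11,12,13,14,15,17,18,19,20,21,22,23,24,25,26,27,28,29,30,31: 11101101011110111110011111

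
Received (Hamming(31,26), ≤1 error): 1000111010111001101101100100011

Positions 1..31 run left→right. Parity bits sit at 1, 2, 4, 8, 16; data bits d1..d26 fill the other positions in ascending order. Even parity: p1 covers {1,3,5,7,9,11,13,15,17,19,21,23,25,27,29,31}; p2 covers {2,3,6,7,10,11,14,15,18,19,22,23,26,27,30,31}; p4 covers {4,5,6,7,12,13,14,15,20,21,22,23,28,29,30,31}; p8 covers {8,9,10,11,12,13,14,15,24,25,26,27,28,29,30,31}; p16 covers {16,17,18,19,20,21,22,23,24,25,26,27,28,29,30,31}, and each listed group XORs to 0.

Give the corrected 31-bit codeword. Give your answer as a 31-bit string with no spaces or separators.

s1 (pos 1,3,5,7,9,11,13,15,17,19,21,23,25,27,29,31): 1⊕0⊕1⊕1⊕1⊕1⊕1⊕0⊕1⊕1⊕0⊕1⊕0⊕0⊕0⊕1 = 0
s2 (pos 2,3,6,7,10,11,14,15,18,19,22,23,26,27,30,31): 0⊕0⊕1⊕1⊕0⊕1⊕0⊕0⊕0⊕1⊕1⊕1⊕1⊕0⊕1⊕1 = 1
s4 (pos 4,5,6,7,12,13,14,15,20,21,22,23,28,29,30,31): 0⊕1⊕1⊕1⊕1⊕1⊕0⊕0⊕1⊕0⊕1⊕1⊕0⊕0⊕1⊕1 = 0
s8 (pos 8,9,10,11,12,13,14,15,24,25,26,27,28,29,30,31): 0⊕1⊕0⊕1⊕1⊕1⊕0⊕0⊕0⊕0⊕1⊕0⊕0⊕0⊕1⊕1 = 1
s16 (pos 16,17,18,19,20,21,22,23,24,25,26,27,28,29,30,31): 1⊕1⊕0⊕1⊕1⊕0⊕1⊕1⊕0⊕0⊕1⊕0⊕0⊕0⊕1⊕1 = 1
Syndrome s16…s1 = 11010 → error at position 26.
Flip position 26: 1000111010111001101101100100011 → 1000111010111001101101100000011

1000111010111001101101100000011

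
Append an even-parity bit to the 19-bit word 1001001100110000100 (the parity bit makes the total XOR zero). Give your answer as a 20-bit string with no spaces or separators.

XOR of the 19 data bits: 1⊕0⊕0⊕1⊕0⊕0⊕1⊕1⊕0⊕0⊕1⊕1⊕0⊕0⊕0⊕0⊕1⊕0⊕0 = 1
Parity bit = 1 (so all 20 bits XOR to 0).

10010011001100001001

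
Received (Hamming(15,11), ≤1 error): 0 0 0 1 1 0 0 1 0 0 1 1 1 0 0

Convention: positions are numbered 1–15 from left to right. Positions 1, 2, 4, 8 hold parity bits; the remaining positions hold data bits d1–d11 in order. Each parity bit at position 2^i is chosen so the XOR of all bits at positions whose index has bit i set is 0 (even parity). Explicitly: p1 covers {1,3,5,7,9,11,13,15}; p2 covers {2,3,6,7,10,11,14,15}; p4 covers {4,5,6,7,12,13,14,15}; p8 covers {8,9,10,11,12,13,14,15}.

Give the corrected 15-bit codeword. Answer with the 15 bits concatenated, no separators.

s1 (pos 1,3,5,7,9,11,13,15): 0⊕0⊕1⊕0⊕0⊕1⊕1⊕0 = 1
s2 (pos 2,3,6,7,10,11,14,15): 0⊕0⊕0⊕0⊕0⊕1⊕0⊕0 = 1
s4 (pos 4,5,6,7,12,13,14,15): 1⊕1⊕0⊕0⊕1⊕1⊕0⊕0 = 0
s8 (pos 8,9,10,11,12,13,14,15): 1⊕0⊕0⊕1⊕1⊕1⊕0⊕0 = 0
Syndrome s8…s1 = 0011 → error at position 3.
Flip position 3: 000110010011100 → 001110010011100

001110010011100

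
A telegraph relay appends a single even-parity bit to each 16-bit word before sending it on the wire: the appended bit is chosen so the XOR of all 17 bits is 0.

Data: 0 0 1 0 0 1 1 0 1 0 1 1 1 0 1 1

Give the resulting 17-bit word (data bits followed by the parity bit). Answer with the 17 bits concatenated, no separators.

XOR of the 16 data bits: 0⊕0⊕1⊕0⊕0⊕1⊕1⊕0⊕1⊕0⊕1⊕1⊕1⊕0⊕1⊕1 = 1
Parity bit = 1 (so all 17 bits XOR to 0).

00100110101110111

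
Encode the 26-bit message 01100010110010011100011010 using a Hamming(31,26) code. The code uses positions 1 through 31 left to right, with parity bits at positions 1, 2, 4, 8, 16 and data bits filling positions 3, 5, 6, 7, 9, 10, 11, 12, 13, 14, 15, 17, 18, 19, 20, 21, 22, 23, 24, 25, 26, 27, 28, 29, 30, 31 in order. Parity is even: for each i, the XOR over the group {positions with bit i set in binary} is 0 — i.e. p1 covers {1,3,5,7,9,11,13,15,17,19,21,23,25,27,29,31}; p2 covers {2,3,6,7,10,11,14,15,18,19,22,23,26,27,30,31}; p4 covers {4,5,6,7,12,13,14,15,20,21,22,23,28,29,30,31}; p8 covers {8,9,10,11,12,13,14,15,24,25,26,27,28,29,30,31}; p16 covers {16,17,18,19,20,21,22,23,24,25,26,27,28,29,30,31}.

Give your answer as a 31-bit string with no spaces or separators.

0001110000101101010011100011010

Place data at non-parity positions: p1 p2 0 p4 1 1 0 p8 0 0 1 0 1 1 0 p16 0 1 0 0 1 1 1 0 0 0 1 1 0 1 0
p1 (pos 1,3,5,7,9,11,13,15,17,19,21,23,25,27,29,31): XOR of data positions = 0⊕1⊕0⊕0⊕1⊕1⊕0⊕0⊕0⊕1⊕1⊕0⊕1⊕0⊕0 = 0
p2 (pos 2,3,6,7,10,11,14,15,18,19,22,23,26,27,30,31): XOR of data positions = 0⊕1⊕0⊕0⊕1⊕1⊕0⊕1⊕0⊕1⊕1⊕0⊕1⊕1⊕0 = 0
p4 (pos 4,5,6,7,12,13,14,15,20,21,22,23,28,29,30,31): XOR of data positions = 1⊕1⊕0⊕0⊕1⊕1⊕0⊕0⊕1⊕1⊕1⊕1⊕0⊕1⊕0 = 1
p8 (pos 8,9,10,11,12,13,14,15,24,25,26,27,28,29,30,31): XOR of data positions = 0⊕0⊕1⊕0⊕1⊕1⊕0⊕0⊕0⊕0⊕1⊕1⊕0⊕1⊕0 = 0
p16 (pos 16,17,18,19,20,21,22,23,24,25,26,27,28,29,30,31): XOR of data positions = 0⊕1⊕0⊕0⊕1⊕1⊕1⊕0⊕0⊕0⊕1⊕1⊕0⊕1⊕0 = 1
Codeword: 0001110000101101010011100011010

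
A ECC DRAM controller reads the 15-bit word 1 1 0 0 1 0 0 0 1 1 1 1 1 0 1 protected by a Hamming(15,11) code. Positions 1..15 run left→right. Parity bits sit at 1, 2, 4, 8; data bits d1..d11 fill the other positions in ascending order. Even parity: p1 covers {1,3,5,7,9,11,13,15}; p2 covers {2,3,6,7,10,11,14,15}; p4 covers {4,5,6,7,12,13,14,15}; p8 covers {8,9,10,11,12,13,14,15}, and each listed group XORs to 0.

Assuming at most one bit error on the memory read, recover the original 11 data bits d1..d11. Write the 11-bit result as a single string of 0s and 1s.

s1 (pos 1,3,5,7,9,11,13,15): 1⊕0⊕1⊕0⊕1⊕1⊕1⊕1 = 0
s2 (pos 2,3,6,7,10,11,14,15): 1⊕0⊕0⊕0⊕1⊕1⊕0⊕1 = 0
s4 (pos 4,5,6,7,12,13,14,15): 0⊕1⊕0⊕0⊕1⊕1⊕0⊕1 = 0
s8 (pos 8,9,10,11,12,13,14,15): 0⊕1⊕1⊕1⊕1⊕1⊕0⊕1 = 0
Syndrome s8…s1 = 0000 → no error.
Read data bits from positions 3,5,6,7,9,10,11,12,13,14,15: 01001111101

01001111101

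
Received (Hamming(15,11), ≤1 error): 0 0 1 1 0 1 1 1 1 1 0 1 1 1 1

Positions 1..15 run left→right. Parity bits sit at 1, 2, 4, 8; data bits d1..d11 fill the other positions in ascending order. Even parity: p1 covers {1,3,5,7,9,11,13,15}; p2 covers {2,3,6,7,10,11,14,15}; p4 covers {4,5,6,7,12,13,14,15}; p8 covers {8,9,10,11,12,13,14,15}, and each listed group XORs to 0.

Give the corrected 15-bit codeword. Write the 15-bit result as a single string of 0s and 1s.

001101111101011

s1 (pos 1,3,5,7,9,11,13,15): 0⊕1⊕0⊕1⊕1⊕0⊕1⊕1 = 1
s2 (pos 2,3,6,7,10,11,14,15): 0⊕1⊕1⊕1⊕1⊕0⊕1⊕1 = 0
s4 (pos 4,5,6,7,12,13,14,15): 1⊕0⊕1⊕1⊕1⊕1⊕1⊕1 = 1
s8 (pos 8,9,10,11,12,13,14,15): 1⊕1⊕1⊕0⊕1⊕1⊕1⊕1 = 1
Syndrome s8…s1 = 1101 → error at position 13.
Flip position 13: 001101111101111 → 001101111101011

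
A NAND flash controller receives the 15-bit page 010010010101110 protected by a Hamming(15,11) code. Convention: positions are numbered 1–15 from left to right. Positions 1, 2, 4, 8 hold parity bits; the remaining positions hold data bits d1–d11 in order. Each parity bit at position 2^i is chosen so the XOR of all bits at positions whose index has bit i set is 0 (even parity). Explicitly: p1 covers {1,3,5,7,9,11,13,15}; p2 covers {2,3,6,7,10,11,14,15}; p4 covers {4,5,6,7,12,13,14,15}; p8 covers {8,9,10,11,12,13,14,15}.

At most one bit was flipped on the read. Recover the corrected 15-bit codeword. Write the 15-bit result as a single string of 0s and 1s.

s1 (pos 1,3,5,7,9,11,13,15): 0⊕0⊕1⊕0⊕0⊕0⊕1⊕0 = 0
s2 (pos 2,3,6,7,10,11,14,15): 1⊕0⊕0⊕0⊕1⊕0⊕1⊕0 = 1
s4 (pos 4,5,6,7,12,13,14,15): 0⊕1⊕0⊕0⊕1⊕1⊕1⊕0 = 0
s8 (pos 8,9,10,11,12,13,14,15): 1⊕0⊕1⊕0⊕1⊕1⊕1⊕0 = 1
Syndrome s8…s1 = 1010 → error at position 10.
Flip position 10: 010010010101110 → 010010010001110

010010010001110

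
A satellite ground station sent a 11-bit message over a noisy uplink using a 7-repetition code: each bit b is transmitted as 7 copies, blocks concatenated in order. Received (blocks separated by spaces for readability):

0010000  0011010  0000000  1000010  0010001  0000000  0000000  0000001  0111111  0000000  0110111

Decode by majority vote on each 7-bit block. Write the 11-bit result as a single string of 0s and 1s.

00000000101

Block 1 (0010000): 1 one → 0
Block 2 (0011010): 3 ones → 0
Block 3 (0000000): 0 ones → 0
Block 4 (1000010): 2 ones → 0
Block 5 (0010001): 2 ones → 0
Block 6 (0000000): 0 ones → 0
Block 7 (0000000): 0 ones → 0
Block 8 (0000001): 1 one → 0
Block 9 (0111111): 6 ones → 1
Block 10 (0000000): 0 ones → 0
Block 11 (0110111): 5 ones → 1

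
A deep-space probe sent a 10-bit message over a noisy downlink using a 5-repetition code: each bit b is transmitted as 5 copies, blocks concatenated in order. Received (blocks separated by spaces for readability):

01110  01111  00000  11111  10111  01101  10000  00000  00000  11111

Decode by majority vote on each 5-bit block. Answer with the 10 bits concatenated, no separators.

Block 1 (01110): 3 ones → 1
Block 2 (01111): 4 ones → 1
Block 3 (00000): 0 ones → 0
Block 4 (11111): 5 ones → 1
Block 5 (10111): 4 ones → 1
Block 6 (01101): 3 ones → 1
Block 7 (10000): 1 one → 0
Block 8 (00000): 0 ones → 0
Block 9 (00000): 0 ones → 0
Block 10 (11111): 5 ones → 1

1101110001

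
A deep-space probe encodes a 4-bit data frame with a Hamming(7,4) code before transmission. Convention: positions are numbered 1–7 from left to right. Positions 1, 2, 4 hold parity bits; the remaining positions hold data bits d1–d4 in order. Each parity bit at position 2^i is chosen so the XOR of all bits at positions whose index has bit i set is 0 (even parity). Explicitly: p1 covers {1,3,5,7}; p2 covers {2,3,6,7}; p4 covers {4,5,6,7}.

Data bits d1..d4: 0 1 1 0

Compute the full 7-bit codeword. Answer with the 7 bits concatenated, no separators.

1100110

Place data at non-parity positions: p1 p2 0 p4 1 1 0
p1 (pos 1,3,5,7): XOR of data positions = 0⊕1⊕0 = 1
p2 (pos 2,3,6,7): XOR of data positions = 0⊕1⊕0 = 1
p4 (pos 4,5,6,7): XOR of data positions = 1⊕1⊕0 = 0
Codeword: 1100110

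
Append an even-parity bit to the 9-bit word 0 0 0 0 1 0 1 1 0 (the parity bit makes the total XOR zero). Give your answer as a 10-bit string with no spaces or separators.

XOR of the 9 data bits: 0⊕0⊕0⊕0⊕1⊕0⊕1⊕1⊕0 = 1
Parity bit = 1 (so all 10 bits XOR to 0).

0000101101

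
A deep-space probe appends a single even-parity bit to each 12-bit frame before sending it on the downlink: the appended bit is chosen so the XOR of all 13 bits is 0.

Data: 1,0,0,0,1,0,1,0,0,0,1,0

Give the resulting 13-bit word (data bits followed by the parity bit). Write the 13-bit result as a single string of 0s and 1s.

XOR of the 12 data bits: 1⊕0⊕0⊕0⊕1⊕0⊕1⊕0⊕0⊕0⊕1⊕0 = 0
Parity bit = 0 (so all 13 bits XOR to 0).

1000101000100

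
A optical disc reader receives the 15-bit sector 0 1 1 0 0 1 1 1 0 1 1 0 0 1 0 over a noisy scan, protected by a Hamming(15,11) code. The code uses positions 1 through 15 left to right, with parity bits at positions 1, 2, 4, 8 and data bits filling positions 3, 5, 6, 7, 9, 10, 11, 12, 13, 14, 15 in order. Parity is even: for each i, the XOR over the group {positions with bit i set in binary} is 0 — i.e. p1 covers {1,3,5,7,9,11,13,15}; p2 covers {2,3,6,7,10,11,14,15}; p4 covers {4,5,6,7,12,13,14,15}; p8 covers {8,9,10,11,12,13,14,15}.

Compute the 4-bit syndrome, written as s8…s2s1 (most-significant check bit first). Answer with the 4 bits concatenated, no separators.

s1 (pos 1,3,5,7,9,11,13,15): 0⊕1⊕0⊕1⊕0⊕1⊕0⊕0 = 1
s2 (pos 2,3,6,7,10,11,14,15): 1⊕1⊕1⊕1⊕1⊕1⊕1⊕0 = 1
s4 (pos 4,5,6,7,12,13,14,15): 0⊕0⊕1⊕1⊕0⊕0⊕1⊕0 = 1
s8 (pos 8,9,10,11,12,13,14,15): 1⊕0⊕1⊕1⊕0⊕0⊕1⊕0 = 0
Syndrome s8…s1 = 0111 → error at position 7.

0111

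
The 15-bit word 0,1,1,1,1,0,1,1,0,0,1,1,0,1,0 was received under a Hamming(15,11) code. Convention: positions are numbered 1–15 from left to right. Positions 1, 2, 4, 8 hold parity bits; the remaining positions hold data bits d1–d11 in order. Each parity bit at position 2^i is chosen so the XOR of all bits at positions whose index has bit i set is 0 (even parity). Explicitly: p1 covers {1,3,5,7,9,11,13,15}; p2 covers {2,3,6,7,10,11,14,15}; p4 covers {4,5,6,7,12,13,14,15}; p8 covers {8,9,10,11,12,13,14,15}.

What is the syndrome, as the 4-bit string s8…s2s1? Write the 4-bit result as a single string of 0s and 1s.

s1 (pos 1,3,5,7,9,11,13,15): 0⊕1⊕1⊕1⊕0⊕1⊕0⊕0 = 0
s2 (pos 2,3,6,7,10,11,14,15): 1⊕1⊕0⊕1⊕0⊕1⊕1⊕0 = 1
s4 (pos 4,5,6,7,12,13,14,15): 1⊕1⊕0⊕1⊕1⊕0⊕1⊕0 = 1
s8 (pos 8,9,10,11,12,13,14,15): 1⊕0⊕0⊕1⊕1⊕0⊕1⊕0 = 0
Syndrome s8…s1 = 0110 → error at position 6.

0110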